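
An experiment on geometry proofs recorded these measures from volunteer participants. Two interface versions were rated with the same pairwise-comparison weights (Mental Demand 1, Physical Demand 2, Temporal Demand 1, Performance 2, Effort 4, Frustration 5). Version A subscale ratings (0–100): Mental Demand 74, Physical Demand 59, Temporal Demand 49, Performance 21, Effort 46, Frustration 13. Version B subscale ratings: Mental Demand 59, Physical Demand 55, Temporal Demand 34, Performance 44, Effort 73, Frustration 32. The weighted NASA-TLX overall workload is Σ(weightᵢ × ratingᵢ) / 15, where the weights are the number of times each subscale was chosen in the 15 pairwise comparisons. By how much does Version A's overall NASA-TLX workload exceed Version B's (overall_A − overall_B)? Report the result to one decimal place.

Version A weighted sum = 1·74 + 2·59 + 1·49 + 2·21 + 4·46 + 5·13 = 74 + 118 + 49 + 42 + 184 + 65 = 532; overall_A = 532/15 = 35.4667.
Version B weighted sum = 1·59 + 2·55 + 1·34 + 2·44 + 4·73 + 5·32 = 59 + 110 + 34 + 88 + 292 + 160 = 743; overall_B = 743/15 = 49.5333.
Difference = 35.4667 − 49.5333 = -14.0666 ≈ -14.1.

-14.1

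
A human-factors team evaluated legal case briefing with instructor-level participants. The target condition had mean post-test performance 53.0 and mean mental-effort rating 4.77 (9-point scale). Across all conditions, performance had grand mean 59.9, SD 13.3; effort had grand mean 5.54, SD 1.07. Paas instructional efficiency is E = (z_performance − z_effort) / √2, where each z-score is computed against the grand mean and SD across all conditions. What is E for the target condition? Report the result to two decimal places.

z_performance = (53.0 − 59.9) / 13.3 = -6.9000 / 13.3 = -0.5188.
z_effort = (4.77 − 5.54) / 1.07 = -0.7700 / 1.07 = -0.7196.
z_P − z_E = -0.5188 − (-0.7196) = 0.2008.
E = 0.2008 / √2 = 0.2008 / 1.41421 = 0.1420 ≈ 0.14.

0.14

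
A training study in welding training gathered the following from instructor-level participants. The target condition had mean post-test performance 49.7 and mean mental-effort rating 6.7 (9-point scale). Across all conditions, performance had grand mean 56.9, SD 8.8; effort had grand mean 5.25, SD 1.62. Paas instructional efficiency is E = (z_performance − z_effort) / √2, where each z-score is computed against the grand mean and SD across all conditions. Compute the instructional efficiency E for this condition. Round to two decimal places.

-1.21

z_performance = (49.7 − 56.9) / 8.8 = -7.2000 / 8.8 = -0.8182.
z_effort = (6.7 − 5.25) / 1.62 = 1.4500 / 1.62 = 0.8951.
z_P − z_E = -0.8182 − 0.8951 = -1.7133.
E = -1.7133 / √2 = -1.7133 / 1.41421 = -1.2115 ≈ -1.21.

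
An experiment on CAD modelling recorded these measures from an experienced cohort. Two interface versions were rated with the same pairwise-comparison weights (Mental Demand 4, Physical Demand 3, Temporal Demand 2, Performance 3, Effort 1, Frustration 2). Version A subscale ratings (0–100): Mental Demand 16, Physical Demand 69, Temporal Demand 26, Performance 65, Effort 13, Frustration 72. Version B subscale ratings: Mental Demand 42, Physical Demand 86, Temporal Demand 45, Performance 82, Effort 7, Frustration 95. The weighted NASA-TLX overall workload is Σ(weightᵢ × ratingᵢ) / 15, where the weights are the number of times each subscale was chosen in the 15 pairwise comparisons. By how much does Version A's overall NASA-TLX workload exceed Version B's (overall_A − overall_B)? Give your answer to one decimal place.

-18.9

Version A weighted sum = 4·16 + 3·69 + 2·26 + 3·65 + 1·13 + 2·72 = 64 + 207 + 52 + 195 + 13 + 144 = 675; overall_A = 675/15 = 45.0000.
Version B weighted sum = 4·42 + 3·86 + 2·45 + 3·82 + 1·7 + 2·95 = 168 + 258 + 90 + 246 + 7 + 190 = 959; overall_B = 959/15 = 63.9333.
Difference = 45.0000 − 63.9333 = -18.9333 ≈ -18.9.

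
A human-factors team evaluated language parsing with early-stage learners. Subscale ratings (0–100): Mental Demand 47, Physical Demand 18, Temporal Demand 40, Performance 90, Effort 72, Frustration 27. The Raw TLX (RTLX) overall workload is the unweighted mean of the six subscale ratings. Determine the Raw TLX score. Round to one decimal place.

49.0

Sum of ratings = 47 + 18 + 40 + 90 + 72 + 27 = 294.
RTLX = 294 / 6 = 49.0000 ≈ 49.0.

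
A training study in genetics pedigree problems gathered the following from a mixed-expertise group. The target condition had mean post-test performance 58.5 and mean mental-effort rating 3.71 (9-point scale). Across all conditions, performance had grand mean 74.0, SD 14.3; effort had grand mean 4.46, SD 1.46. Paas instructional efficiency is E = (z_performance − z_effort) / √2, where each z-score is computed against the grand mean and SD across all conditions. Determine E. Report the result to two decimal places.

z_performance = (58.5 − 74.0) / 14.3 = -15.5000 / 14.3 = -1.0839.
z_effort = (3.71 − 4.46) / 1.46 = -0.7500 / 1.46 = -0.5137.
z_P − z_E = -1.0839 − (-0.5137) = -0.5702.
E = -0.5702 / √2 = -0.5702 / 1.41421 = -0.4032 ≈ -0.40.

-0.40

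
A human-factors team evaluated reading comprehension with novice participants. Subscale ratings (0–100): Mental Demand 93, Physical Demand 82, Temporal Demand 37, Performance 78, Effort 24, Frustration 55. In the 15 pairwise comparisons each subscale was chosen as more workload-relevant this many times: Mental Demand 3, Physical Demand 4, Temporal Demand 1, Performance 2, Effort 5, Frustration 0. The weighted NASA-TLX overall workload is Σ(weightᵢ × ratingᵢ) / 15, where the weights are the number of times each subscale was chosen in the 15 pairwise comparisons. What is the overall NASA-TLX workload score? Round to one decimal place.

The tallies are the weights (they sum to 15).
Weighted sum = 3·93 + 4·82 + 1·37 + 2·78 + 5·24 + 0·55
            = 279 + 328 + 37 + 156 + 120 + 0 = 920.
Overall workload = 920 / 15 = 61.3333 ≈ 61.3.

61.3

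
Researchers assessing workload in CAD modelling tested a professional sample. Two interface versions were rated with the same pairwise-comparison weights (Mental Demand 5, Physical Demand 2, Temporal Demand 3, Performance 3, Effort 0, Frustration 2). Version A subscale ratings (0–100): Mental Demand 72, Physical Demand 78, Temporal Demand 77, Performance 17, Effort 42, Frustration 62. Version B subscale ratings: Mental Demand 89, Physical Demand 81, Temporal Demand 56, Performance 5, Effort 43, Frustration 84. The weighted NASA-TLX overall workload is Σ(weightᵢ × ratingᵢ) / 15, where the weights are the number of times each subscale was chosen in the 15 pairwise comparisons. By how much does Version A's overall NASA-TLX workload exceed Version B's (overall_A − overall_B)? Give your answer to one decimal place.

-2.4

Version A weighted sum = 5·72 + 2·78 + 3·77 + 3·17 + 0·42 + 2·62 = 360 + 156 + 231 + 51 + 0 + 124 = 922; overall_A = 922/15 = 61.4667.
Version B weighted sum = 5·89 + 2·81 + 3·56 + 3·5 + 0·43 + 2·84 = 445 + 162 + 168 + 15 + 0 + 168 = 958; overall_B = 958/15 = 63.8667.
Difference = 61.4667 − 63.8667 = -2.4000 ≈ -2.4.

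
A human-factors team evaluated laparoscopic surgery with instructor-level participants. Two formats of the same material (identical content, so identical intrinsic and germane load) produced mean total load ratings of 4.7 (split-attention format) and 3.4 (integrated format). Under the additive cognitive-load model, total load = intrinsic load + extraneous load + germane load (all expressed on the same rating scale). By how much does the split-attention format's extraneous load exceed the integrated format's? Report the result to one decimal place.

1.3

Intrinsic and germane load are equal across formats, so the difference in total load equals the difference in extraneous load.
Extraneous-load difference = 4.7 − 3.4 = 1.3.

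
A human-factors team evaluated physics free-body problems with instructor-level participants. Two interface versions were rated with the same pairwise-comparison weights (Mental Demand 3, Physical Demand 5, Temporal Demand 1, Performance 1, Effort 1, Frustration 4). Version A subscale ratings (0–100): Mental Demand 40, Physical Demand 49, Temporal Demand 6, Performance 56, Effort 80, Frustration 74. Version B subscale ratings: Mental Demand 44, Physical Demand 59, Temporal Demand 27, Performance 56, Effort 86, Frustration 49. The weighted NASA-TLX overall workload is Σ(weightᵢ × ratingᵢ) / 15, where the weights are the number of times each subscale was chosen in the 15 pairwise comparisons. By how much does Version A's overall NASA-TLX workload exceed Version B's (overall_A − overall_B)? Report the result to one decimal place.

0.7

Version A weighted sum = 3·40 + 5·49 + 1·6 + 1·56 + 1·80 + 4·74 = 120 + 245 + 6 + 56 + 80 + 296 = 803; overall_A = 803/15 = 53.5333.
Version B weighted sum = 3·44 + 5·59 + 1·27 + 1·56 + 1·86 + 4·49 = 132 + 295 + 27 + 56 + 86 + 196 = 792; overall_B = 792/15 = 52.8000.
Difference = 53.5333 − 52.8000 = 0.7333 ≈ 0.7.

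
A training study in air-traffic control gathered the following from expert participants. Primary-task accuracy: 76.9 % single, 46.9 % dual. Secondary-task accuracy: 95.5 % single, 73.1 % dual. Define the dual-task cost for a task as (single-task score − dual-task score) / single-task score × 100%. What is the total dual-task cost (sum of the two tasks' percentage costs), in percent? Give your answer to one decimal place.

Primary cost = (76.9 − 46.9) / 76.9 × 100% = 39.0117%.
Secondary cost = (95.5 − 73.1) / 95.5 × 100% = 23.4555%.
Total = 39.0117% + 23.4555% = 62.4672% ≈ 62.5%.

62.5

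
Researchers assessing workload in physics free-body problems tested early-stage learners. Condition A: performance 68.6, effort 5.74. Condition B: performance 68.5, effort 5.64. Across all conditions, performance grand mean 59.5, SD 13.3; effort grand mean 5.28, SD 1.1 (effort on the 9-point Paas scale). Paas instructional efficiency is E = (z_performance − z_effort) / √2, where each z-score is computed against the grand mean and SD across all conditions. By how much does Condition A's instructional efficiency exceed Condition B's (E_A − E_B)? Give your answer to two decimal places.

-0.06

Condition A: z_P = (68.6 − 59.5)/13.3 = 0.6842; z_E = (5.74 − 5.28)/1.1 = 0.4182; E_A = (0.6842 − 0.4182)/√2 = 0.1881.
Condition B: z_P = (68.5 − 59.5)/13.3 = 0.6767; z_E = (5.64 − 5.28)/1.1 = 0.3273; E_B = (0.6767 − 0.3273)/√2 = 0.2471.
E_A − E_B = 0.1881 − 0.2471 = -0.0590 ≈ -0.06.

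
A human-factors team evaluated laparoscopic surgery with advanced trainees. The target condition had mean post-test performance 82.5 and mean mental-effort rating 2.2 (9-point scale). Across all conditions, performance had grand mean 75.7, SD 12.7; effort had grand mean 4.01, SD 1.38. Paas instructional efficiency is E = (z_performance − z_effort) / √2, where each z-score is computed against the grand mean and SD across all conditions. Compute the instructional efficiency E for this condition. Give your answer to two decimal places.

1.31

z_performance = (82.5 − 75.7) / 12.7 = 6.8000 / 12.7 = 0.5354.
z_effort = (2.2 − 4.01) / 1.38 = -1.8100 / 1.38 = -1.3116.
z_P − z_E = 0.5354 − (-1.3116) = 1.8470.
E = 1.8470 / √2 = 1.8470 / 1.41421 = 1.3060 ≈ 1.31.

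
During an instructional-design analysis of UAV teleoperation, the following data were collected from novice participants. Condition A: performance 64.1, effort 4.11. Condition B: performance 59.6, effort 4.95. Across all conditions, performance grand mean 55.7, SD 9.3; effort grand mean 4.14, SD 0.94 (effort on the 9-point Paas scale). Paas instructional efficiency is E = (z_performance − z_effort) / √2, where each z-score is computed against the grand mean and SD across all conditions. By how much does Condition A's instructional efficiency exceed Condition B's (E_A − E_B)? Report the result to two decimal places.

0.97

Condition A: z_P = (64.1 − 55.7)/9.3 = 0.9032; z_E = (4.11 − 4.14)/0.94 = -0.0319; E_A = (0.9032 − (-0.0319))/√2 = 0.6612.
Condition B: z_P = (59.6 − 55.7)/9.3 = 0.4194; z_E = (4.95 − 4.14)/0.94 = 0.8617; E_B = (0.4194 − 0.8617)/√2 = -0.3128.
E_A − E_B = 0.6612 − (-0.3128) = 0.9740 ≈ 0.97.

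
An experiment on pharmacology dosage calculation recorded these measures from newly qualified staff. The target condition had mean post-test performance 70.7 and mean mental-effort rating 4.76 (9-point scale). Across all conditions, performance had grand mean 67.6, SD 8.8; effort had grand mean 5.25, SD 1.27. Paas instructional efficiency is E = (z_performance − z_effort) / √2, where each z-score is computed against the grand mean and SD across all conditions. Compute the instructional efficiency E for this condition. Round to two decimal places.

0.52

z_performance = (70.7 − 67.6) / 8.8 = 3.1000 / 8.8 = 0.3523.
z_effort = (4.76 − 5.25) / 1.27 = -0.4900 / 1.27 = -0.3858.
z_P − z_E = 0.3523 − (-0.3858) = 0.7381.
E = 0.7381 / √2 = 0.7381 / 1.41421 = 0.5219 ≈ 0.52.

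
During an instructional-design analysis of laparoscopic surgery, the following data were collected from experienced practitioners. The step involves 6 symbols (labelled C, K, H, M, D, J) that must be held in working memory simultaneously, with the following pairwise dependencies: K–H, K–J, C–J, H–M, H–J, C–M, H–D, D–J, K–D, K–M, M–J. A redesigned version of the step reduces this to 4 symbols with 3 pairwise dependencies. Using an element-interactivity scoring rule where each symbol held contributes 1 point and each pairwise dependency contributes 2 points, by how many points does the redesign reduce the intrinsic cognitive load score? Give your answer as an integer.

18

Original: 6 × 1 + 11 × 2 = 6 + 22 = 28.
Redesigned: 4 × 1 + 3 × 2 = 4 + 6 = 10.
Reduction = 28 − 10 = 18.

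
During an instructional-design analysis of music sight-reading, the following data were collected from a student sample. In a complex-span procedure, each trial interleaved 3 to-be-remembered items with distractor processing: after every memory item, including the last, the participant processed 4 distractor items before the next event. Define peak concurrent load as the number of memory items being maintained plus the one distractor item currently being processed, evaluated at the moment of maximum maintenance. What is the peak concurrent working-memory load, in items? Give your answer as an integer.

4

Maintenance is greatest during the distractor(s) after memory item 3: all 3 memory items are being held.
One distractor item is concurrently being processed.
Peak concurrent load = 3 + 1 = 4 items.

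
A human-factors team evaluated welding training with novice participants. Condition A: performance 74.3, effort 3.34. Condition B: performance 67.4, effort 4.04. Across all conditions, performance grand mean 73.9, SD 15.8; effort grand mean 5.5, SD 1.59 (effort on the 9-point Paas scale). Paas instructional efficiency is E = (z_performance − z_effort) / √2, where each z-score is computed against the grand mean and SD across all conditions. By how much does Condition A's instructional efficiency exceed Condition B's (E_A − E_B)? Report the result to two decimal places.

0.62

Condition A: z_P = (74.3 − 73.9)/15.8 = 0.0253; z_E = (3.34 − 5.5)/1.59 = -1.3585; E_A = (0.0253 − (-1.3585))/√2 = 0.9785.
Condition B: z_P = (67.4 − 73.9)/15.8 = -0.4114; z_E = (4.04 − 5.5)/1.59 = -0.9182; E_B = (-0.4114 − (-0.9182))/√2 = 0.3584.
E_A − E_B = 0.9785 − 0.3584 = 0.6201 ≈ 0.62.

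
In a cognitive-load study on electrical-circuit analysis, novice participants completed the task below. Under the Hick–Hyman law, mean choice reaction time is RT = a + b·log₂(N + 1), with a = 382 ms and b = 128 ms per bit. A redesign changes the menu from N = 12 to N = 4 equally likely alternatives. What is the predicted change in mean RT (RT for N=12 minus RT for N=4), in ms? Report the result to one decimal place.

RT(12) = 382 + 128·log₂(13) = 382 + 128·3.7004 = 855.6512 ms.
RT(4) = 382 + 128·log₂(5) = 382 + 128·2.3219 = 679.2032 ms.
Difference = 855.6512 − 679.2032 = 176.4480 ≈ 176.4 ms.

176.4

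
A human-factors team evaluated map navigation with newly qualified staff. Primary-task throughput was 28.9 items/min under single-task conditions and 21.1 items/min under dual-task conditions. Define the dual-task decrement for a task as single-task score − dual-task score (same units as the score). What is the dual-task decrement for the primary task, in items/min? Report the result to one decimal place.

Decrement = 28.9 − 21.1 = 7.8000 items/min ≈ 7.8 items/min.

7.8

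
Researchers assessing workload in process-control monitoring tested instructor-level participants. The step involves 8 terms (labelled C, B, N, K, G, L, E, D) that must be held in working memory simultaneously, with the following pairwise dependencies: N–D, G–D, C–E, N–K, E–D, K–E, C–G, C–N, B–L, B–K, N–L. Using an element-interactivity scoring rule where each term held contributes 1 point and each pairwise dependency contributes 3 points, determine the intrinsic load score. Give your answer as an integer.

41

Count of terms held simultaneously: 8.
Count of pairwise dependencies listed: 11.
Element contribution: 8 × 1 = 8.
Interaction contribution: 11 × 3 = 33.
Intrinsic load = 8 + 33 = 41.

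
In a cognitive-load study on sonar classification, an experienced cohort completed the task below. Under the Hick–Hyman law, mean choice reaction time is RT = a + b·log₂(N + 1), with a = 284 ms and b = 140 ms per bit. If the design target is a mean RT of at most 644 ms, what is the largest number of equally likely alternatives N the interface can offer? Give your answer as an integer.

Set 284 + 140·log₂(N + 1) ≤ 644.
log₂(N + 1) ≤ (644 − 284) / 140 = 2.5714.
N + 1 ≤ 2^2.5714 = 5.9439.
N ≤ 4.9439, so the largest integer N is 4.

4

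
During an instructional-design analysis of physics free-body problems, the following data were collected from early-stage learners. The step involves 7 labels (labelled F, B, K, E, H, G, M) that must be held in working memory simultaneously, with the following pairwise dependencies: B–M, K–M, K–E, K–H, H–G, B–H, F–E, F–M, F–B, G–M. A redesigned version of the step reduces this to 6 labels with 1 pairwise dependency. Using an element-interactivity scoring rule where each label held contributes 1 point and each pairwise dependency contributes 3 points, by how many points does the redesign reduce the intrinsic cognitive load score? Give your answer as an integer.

28

Original: 7 × 1 + 10 × 3 = 7 + 30 = 37.
Redesigned: 6 × 1 + 1 × 3 = 6 + 3 = 9.
Reduction = 37 − 9 = 28.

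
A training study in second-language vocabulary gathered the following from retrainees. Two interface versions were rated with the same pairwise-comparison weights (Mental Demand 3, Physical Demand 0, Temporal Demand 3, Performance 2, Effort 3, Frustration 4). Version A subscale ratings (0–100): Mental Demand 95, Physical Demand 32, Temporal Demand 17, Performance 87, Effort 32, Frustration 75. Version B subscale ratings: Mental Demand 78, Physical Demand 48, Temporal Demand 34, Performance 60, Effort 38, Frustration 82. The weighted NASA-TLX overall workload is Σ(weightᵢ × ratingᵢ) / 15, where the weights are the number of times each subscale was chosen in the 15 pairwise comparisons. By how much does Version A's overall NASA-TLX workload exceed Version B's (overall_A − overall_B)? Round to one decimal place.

Version A weighted sum = 3·95 + 0·32 + 3·17 + 2·87 + 3·32 + 4·75 = 285 + 0 + 51 + 174 + 96 + 300 = 906; overall_A = 906/15 = 60.4000.
Version B weighted sum = 3·78 + 0·48 + 3·34 + 2·60 + 3·38 + 4·82 = 234 + 0 + 102 + 120 + 114 + 328 = 898; overall_B = 898/15 = 59.8667.
Difference = 60.4000 − 59.8667 = 0.5333 ≈ 0.5.

0.5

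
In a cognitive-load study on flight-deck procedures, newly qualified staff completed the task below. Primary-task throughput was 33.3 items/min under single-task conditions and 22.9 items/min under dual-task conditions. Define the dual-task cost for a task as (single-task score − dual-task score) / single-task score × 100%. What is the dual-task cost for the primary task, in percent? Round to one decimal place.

31.2

Cost = (33.3 − 22.9) / 33.3 × 100%
     = 10.4000 / 33.3 × 100% = 31.2312%.
≈ 31.2%.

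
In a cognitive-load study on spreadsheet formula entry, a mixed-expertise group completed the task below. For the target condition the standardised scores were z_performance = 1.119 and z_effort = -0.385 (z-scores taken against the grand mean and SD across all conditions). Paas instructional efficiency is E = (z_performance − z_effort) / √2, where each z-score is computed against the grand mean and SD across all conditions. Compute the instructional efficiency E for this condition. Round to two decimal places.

z_P − z_E = 1.119 − (-0.385) = 1.5040.
E = 1.5040 / √2 = 1.5040 / 1.41421 = 1.0635 ≈ 1.06.

1.06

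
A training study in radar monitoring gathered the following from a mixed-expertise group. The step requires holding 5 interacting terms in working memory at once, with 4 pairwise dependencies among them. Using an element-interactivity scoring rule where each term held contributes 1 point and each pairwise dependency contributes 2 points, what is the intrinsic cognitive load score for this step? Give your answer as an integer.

13

Element contribution: 5 × 1 = 5.
Interaction contribution: 4 × 2 = 8.
Intrinsic load = 5 + 8 = 13.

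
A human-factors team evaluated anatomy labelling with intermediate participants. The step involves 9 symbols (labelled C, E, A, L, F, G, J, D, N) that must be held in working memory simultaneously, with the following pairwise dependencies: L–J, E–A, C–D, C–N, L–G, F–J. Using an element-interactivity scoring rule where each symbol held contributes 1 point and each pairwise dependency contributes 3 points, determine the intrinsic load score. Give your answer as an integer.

Count of symbols held simultaneously: 9.
Count of pairwise dependencies listed: 6.
Element contribution: 9 × 1 = 9.
Interaction contribution: 6 × 3 = 18.
Intrinsic load = 9 + 18 = 27.

27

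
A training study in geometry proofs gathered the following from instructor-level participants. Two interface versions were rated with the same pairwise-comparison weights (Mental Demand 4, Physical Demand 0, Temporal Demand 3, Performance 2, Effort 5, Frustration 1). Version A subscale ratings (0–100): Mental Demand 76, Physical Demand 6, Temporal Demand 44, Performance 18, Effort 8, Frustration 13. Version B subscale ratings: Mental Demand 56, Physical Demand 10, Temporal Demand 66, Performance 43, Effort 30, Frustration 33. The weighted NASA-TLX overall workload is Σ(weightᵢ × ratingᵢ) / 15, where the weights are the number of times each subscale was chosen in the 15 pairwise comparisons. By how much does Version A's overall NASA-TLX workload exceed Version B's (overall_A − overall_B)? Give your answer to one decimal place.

-11.1

Version A weighted sum = 4·76 + 0·6 + 3·44 + 2·18 + 5·8 + 1·13 = 304 + 0 + 132 + 36 + 40 + 13 = 525; overall_A = 525/15 = 35.0000.
Version B weighted sum = 4·56 + 0·10 + 3·66 + 2·43 + 5·30 + 1·33 = 224 + 0 + 198 + 86 + 150 + 33 = 691; overall_B = 691/15 = 46.0667.
Difference = 35.0000 − 46.0667 = -11.0667 ≈ -11.1.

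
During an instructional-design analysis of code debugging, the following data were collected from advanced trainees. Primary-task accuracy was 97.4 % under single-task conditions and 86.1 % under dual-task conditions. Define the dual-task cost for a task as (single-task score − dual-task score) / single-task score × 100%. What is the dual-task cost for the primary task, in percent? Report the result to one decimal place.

Cost = (97.4 − 86.1) / 97.4 × 100%
     = 11.3000 / 97.4 × 100% = 11.6016%.
≈ 11.6%.

11.6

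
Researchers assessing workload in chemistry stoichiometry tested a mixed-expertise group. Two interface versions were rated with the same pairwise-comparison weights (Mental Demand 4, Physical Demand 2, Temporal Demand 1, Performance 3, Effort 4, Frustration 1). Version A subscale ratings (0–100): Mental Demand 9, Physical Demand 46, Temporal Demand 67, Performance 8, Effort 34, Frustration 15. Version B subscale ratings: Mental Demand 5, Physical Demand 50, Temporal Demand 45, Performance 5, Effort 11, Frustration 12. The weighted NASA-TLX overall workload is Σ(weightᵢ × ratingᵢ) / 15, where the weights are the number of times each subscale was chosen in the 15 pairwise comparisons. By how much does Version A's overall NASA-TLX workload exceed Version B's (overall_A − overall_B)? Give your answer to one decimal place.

Version A weighted sum = 4·9 + 2·46 + 1·67 + 3·8 + 4·34 + 1·15 = 36 + 92 + 67 + 24 + 136 + 15 = 370; overall_A = 370/15 = 24.6667.
Version B weighted sum = 4·5 + 2·50 + 1·45 + 3·5 + 4·11 + 1·12 = 20 + 100 + 45 + 15 + 44 + 12 = 236; overall_B = 236/15 = 15.7333.
Difference = 24.6667 − 15.7333 = 8.9334 ≈ 8.9.

8.9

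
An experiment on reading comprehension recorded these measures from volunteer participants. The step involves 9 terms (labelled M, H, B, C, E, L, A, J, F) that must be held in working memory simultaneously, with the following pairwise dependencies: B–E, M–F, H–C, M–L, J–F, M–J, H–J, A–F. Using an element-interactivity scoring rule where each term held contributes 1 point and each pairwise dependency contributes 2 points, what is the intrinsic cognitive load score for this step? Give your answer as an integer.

25

Count of terms held simultaneously: 9.
Count of pairwise dependencies listed: 8.
Element contribution: 9 × 1 = 9.
Interaction contribution: 8 × 2 = 16.
Intrinsic load = 9 + 16 = 25.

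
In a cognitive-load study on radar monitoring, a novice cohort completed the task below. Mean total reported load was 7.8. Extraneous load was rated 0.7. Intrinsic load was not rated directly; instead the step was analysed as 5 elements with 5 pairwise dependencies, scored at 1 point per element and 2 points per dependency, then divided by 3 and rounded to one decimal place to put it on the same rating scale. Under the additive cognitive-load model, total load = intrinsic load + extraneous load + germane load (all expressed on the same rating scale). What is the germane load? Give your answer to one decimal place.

Intrinsic (element-interactivity): (5 × 1 + 5 × 2) / 3 = 15 / 3 = 5.0000 → 5.0.
germane load = total − intrinsic − extraneous
             = 7.8 − 5.0 − 0.7 = 2.1.

2.1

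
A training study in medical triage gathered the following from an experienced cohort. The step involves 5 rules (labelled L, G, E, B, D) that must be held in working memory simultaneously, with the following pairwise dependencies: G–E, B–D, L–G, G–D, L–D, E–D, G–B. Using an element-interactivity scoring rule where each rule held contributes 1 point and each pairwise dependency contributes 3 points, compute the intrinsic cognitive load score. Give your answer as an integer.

Count of rules held simultaneously: 5.
Count of pairwise dependencies listed: 7.
Element contribution: 5 × 1 = 5.
Interaction contribution: 7 × 3 = 21.
Intrinsic load = 5 + 21 = 26.

26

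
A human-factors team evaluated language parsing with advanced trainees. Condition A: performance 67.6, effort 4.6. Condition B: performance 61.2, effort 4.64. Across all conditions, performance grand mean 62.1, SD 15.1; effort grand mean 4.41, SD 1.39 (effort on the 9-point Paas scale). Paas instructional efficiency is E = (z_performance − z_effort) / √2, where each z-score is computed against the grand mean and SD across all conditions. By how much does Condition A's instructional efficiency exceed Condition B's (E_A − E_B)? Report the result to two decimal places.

0.32

Condition A: z_P = (67.6 − 62.1)/15.1 = 0.3642; z_E = (4.6 − 4.41)/1.39 = 0.1367; E_A = (0.3642 − 0.1367)/√2 = 0.1609.
Condition B: z_P = (61.2 − 62.1)/15.1 = -0.0596; z_E = (4.64 − 4.41)/1.39 = 0.1655; E_B = (-0.0596 − 0.1655)/√2 = -0.1592.
E_A − E_B = 0.1609 − (-0.1592) = 0.3201 ≈ 0.32.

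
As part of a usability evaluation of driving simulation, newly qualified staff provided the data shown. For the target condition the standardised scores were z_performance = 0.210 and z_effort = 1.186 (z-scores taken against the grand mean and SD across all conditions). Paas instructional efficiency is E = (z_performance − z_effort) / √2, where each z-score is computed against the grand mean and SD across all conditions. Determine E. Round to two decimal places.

-0.69

z_P − z_E = 0.210 − 1.186 = -0.9760.
E = -0.9760 / √2 = -0.9760 / 1.41421 = -0.6901 ≈ -0.69.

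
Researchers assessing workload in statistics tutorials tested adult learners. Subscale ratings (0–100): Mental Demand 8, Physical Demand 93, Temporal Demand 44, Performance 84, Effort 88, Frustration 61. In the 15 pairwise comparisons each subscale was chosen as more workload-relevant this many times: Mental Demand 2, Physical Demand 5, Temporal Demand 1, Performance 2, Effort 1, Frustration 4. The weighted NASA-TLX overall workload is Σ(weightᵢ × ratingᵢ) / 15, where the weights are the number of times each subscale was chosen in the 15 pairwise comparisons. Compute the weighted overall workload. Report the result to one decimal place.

68.3

The tallies are the weights (they sum to 15).
Weighted sum = 2·8 + 5·93 + 1·44 + 2·84 + 1·88 + 4·61
            = 16 + 465 + 44 + 168 + 88 + 244 = 1025.
Overall workload = 1025 / 15 = 68.3333 ≈ 68.3.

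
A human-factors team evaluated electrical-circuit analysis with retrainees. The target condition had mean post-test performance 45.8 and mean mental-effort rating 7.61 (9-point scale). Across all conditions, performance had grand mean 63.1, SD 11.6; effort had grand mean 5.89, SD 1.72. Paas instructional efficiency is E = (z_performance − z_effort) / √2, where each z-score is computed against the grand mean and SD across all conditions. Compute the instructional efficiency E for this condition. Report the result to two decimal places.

z_performance = (45.8 − 63.1) / 11.6 = -17.3000 / 11.6 = -1.4914.
z_effort = (7.61 − 5.89) / 1.72 = 1.7200 / 1.72 = 1.0000.
z_P − z_E = -1.4914 − 1.0000 = -2.4914.
E = -2.4914 / √2 = -2.4914 / 1.41421 = -1.7617 ≈ -1.76.

-1.76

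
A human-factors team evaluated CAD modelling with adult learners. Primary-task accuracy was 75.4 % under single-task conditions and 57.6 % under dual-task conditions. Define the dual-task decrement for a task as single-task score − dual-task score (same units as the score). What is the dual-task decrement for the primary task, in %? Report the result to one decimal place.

Decrement = 75.4 − 57.6 = 17.8000 % ≈ 17.8 %.

17.8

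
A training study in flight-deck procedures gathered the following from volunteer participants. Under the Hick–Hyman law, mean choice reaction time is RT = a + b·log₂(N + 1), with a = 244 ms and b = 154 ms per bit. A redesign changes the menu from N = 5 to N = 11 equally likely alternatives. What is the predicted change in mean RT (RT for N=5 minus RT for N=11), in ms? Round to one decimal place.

-154.0

RT(5) = 244 + 154·log₂(6) = 244 + 154·2.5850 = 642.0900 ms.
RT(11) = 244 + 154·log₂(12) = 244 + 154·3.5850 = 796.0900 ms.
Difference = 642.0900 − 796.0900 = -154.0000 ≈ -154.0 ms.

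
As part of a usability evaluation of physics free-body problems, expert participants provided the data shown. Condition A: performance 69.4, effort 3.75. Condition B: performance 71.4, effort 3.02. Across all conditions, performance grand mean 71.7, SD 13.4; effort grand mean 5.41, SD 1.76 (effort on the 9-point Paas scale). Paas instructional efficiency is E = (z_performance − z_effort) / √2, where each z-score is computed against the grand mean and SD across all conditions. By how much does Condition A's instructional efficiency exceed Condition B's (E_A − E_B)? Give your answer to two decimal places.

-0.40

Condition A: z_P = (69.4 − 71.7)/13.4 = -0.1716; z_E = (3.75 − 5.41)/1.76 = -0.9432; E_A = (-0.1716 − (-0.9432))/√2 = 0.5456.
Condition B: z_P = (71.4 − 71.7)/13.4 = -0.0224; z_E = (3.02 − 5.41)/1.76 = -1.3580; E_B = (-0.0224 − (-1.3580))/√2 = 0.9444.
E_A − E_B = 0.5456 − 0.9444 = -0.3988 ≈ -0.40.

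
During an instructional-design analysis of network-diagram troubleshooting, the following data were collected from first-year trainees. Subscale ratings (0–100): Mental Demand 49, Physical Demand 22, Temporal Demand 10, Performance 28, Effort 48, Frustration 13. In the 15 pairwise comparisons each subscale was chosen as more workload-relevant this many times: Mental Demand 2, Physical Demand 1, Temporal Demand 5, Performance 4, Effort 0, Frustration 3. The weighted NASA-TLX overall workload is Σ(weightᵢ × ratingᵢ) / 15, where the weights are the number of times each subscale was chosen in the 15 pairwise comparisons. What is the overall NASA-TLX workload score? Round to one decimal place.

21.4

The tallies are the weights (they sum to 15).
Weighted sum = 2·49 + 1·22 + 5·10 + 4·28 + 0·48 + 3·13
            = 98 + 22 + 50 + 112 + 0 + 39 = 321.
Overall workload = 321 / 15 = 21.4000 ≈ 21.4.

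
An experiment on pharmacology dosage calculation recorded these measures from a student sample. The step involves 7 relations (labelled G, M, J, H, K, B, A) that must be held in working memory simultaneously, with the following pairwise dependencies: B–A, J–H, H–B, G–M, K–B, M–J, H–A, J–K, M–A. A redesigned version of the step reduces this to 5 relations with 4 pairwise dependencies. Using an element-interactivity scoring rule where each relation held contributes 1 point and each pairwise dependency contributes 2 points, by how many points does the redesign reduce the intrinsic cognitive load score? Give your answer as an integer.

Original: 7 × 1 + 9 × 2 = 7 + 18 = 25.
Redesigned: 5 × 1 + 4 × 2 = 5 + 8 = 13.
Reduction = 25 − 13 = 12.

12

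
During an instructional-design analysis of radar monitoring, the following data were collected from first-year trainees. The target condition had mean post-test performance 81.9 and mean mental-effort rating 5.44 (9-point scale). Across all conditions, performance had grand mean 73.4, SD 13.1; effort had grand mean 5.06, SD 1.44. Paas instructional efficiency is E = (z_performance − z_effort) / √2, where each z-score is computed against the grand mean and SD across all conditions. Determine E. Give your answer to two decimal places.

0.27

z_performance = (81.9 − 73.4) / 13.1 = 8.5000 / 13.1 = 0.6489.
z_effort = (5.44 − 5.06) / 1.44 = 0.3800 / 1.44 = 0.2639.
z_P − z_E = 0.6489 − 0.2639 = 0.3850.
E = 0.3850 / √2 = 0.3850 / 1.41421 = 0.2722 ≈ 0.27.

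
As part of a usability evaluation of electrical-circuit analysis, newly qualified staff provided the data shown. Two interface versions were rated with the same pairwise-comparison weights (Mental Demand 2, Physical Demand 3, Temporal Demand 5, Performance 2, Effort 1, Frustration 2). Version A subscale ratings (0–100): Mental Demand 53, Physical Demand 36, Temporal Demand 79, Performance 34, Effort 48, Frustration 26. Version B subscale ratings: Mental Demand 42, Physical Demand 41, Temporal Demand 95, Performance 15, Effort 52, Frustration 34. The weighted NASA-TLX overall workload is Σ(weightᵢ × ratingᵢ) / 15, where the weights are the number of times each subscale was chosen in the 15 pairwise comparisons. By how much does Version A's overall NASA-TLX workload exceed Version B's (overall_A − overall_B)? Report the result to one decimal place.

Version A weighted sum = 2·53 + 3·36 + 5·79 + 2·34 + 1·48 + 2·26 = 106 + 108 + 395 + 68 + 48 + 52 = 777; overall_A = 777/15 = 51.8000.
Version B weighted sum = 2·42 + 3·41 + 5·95 + 2·15 + 1·52 + 2·34 = 84 + 123 + 475 + 30 + 52 + 68 = 832; overall_B = 832/15 = 55.4667.
Difference = 51.8000 − 55.4667 = -3.6667 ≈ -3.7.

-3.7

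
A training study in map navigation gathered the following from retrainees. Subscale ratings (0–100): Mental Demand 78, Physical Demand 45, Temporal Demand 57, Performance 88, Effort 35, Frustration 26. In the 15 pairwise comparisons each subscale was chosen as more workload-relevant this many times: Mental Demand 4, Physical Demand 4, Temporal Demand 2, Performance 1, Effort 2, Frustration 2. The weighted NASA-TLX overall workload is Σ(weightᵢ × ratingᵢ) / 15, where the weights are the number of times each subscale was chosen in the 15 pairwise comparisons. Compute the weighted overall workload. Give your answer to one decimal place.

The tallies are the weights (they sum to 15).
Weighted sum = 4·78 + 4·45 + 2·57 + 1·88 + 2·35 + 2·26
            = 312 + 180 + 114 + 88 + 70 + 52 = 816.
Overall workload = 816 / 15 = 54.4000 ≈ 54.4.

54.4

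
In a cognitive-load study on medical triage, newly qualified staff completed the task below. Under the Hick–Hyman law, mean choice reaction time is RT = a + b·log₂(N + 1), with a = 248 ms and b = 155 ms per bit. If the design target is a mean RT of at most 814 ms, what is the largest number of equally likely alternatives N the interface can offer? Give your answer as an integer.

Set 248 + 155·log₂(N + 1) ≤ 814.
log₂(N + 1) ≤ (814 − 248) / 155 = 3.6516.
N + 1 ≤ 2^3.6516 = 12.5673.
N ≤ 11.5673, so the largest integer N is 11.

11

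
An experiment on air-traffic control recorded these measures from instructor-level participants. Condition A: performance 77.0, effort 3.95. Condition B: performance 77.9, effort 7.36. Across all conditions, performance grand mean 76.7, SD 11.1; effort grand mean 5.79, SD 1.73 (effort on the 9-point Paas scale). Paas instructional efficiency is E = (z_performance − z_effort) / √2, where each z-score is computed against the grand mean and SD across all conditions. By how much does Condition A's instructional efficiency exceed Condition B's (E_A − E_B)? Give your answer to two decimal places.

Condition A: z_P = (77.0 − 76.7)/11.1 = 0.0270; z_E = (3.95 − 5.79)/1.73 = -1.0636; E_A = (0.0270 − (-1.0636))/√2 = 0.7712.
Condition B: z_P = (77.9 − 76.7)/11.1 = 0.1081; z_E = (7.36 − 5.79)/1.73 = 0.9075; E_B = (0.1081 − 0.9075)/√2 = -0.5653.
E_A − E_B = 0.7712 − (-0.5653) = 1.3365 ≈ 1.34.

1.34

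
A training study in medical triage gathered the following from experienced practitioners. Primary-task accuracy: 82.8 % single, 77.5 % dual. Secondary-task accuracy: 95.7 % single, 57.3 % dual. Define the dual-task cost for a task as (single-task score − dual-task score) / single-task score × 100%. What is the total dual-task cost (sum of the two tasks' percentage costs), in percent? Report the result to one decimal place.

46.5

Primary cost = (82.8 − 77.5) / 82.8 × 100% = 6.4010%.
Secondary cost = (95.7 − 57.3) / 95.7 × 100% = 40.1254%.
Total = 6.4010% + 40.1254% = 46.5264% ≈ 46.5%.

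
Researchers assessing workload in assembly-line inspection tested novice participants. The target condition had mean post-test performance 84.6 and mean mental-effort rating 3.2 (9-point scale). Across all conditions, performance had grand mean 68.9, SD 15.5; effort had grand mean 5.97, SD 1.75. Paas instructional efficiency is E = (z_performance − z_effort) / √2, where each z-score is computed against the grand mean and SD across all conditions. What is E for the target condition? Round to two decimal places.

1.84

z_performance = (84.6 − 68.9) / 15.5 = 15.7000 / 15.5 = 1.0129.
z_effort = (3.2 − 5.97) / 1.75 = -2.7700 / 1.75 = -1.5829.
z_P − z_E = 1.0129 − (-1.5829) = 2.5958.
E = 2.5958 / √2 = 2.5958 / 1.41421 = 1.8355 ≈ 1.84.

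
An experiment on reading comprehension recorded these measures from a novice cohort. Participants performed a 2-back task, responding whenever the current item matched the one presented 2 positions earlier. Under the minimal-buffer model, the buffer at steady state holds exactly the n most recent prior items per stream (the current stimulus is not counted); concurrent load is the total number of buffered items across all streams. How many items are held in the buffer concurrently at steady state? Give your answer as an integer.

The buffer holds the 2 most recent prior items.
Steady-state concurrent load = 2 items.

2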